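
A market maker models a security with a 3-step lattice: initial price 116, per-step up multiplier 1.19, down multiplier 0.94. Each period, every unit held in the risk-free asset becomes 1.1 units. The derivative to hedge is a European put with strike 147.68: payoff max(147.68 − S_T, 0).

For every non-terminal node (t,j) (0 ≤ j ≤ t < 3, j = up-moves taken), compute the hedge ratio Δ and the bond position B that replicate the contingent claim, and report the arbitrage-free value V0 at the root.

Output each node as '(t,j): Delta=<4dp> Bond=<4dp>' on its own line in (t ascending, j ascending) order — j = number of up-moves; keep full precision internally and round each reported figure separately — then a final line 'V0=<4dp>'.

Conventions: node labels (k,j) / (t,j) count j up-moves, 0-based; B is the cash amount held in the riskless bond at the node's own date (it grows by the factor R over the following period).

Arbitrage-free pricing uses the up-move probability p* = (R−d)/(u−d) = 0.6400, discounting each step at R = 1.1.
Payoffs at expiry: V(3,0)=51.3323, V(3,1)=25.7079, V(3,2)=0.0000, V(3,3)=0.0000
Node (2,0) S=102.4976: V=(p*·25.7079+(1−p*)·51.3323)/1.1=31.7569; Δ=(25.7079−51.3323)/(121.9721−96.3477)=-1.0000; B=V−Δ·S=134.2545
Node (2,1) S=129.7576: V=(p*·0.0000+(1−p*)·25.7079)/1.1=8.4135; Δ=(0.0000−25.7079)/(154.4115−121.9721)=-0.7925; B=V−Δ·S=111.2449
Node (2,2) S=164.2676: V=(p*·0.0000+(1−p*)·0.0000)/1.1=0.0000; Δ=(0.0000−0.0000)/(195.4784−154.4115)=0.0000; B=V−Δ·S=0.0000
Node (1,0) S=109.0400: V=(p*·8.4135+(1−p*)·31.7569)/1.1=15.2883; Δ=(8.4135−31.7569)/(129.7576−102.4976)=-0.8563; B=V−Δ·S=108.6622
Node (1,1) S=138.0400: V=(p*·0.0000+(1−p*)·8.4135)/1.1=2.7535; Δ=(0.0000−8.4135)/(164.2676−129.7576)=-0.2438; B=V−Δ·S=36.4074
Node (0,0) S=116.0000: V=(p*·2.7535+(1−p*)·15.2883)/1.1=6.6055; Δ=(2.7535−15.2883)/(138.0400−109.0400)=-0.4322; B=V−Δ·S=56.7447
As a check, the time-0 holding Δ(0,0)·S0 + B(0,0) comes to 6.6055 — exactly V0.

(0,0): Delta=-0.4322 Bond=56.7447
(1,0): Delta=-0.8563 Bond=108.6622
(1,1): Delta=-0.2438 Bond=36.4074
(2,0): Delta=-1.0000 Bond=134.2545
(2,1): Delta=-0.7925 Bond=111.2449
(2,2): Delta=0.0000 Bond=0.0000
V0=6.6055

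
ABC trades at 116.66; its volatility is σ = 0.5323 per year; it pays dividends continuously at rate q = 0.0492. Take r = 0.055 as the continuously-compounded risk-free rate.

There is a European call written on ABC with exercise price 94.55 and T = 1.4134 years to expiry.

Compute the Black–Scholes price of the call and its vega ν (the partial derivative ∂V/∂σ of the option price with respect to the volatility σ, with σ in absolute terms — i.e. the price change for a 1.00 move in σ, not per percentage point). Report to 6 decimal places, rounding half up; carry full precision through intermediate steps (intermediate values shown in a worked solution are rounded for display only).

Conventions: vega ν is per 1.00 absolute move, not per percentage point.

price = 36.426718
ν = 41.473040

σ√T = 0.5323·√1.4134 = 0.632833
d₁ = (ln(S/K) + (r−q+σ²/2)T) / (σ√T) = (ln(116.66/94.55) + (0.055−0.0492+0.5323²/2)·1.4134) / 0.632833 = (0.210135 + 0.208436) / 0.632833 = 0.661425
d₂ = d₁ − σ√T = 0.661425 − 0.632833 = 0.028592
e^{−rT} = 0.925208
e^{−qT} = 0.932823
N(d₁) = 0.745830,  N(d₂) = 0.511405
Call price V = S·e^{−qT}·N(d₁) − K·e^{−rT}·N(d₂) = 81.163603 − 44.736886 = 36.426718
φ(d₁) = (1/√(2π))·e^{−d₁²/2} = 0.320562
ν = S·e^{−qT}·φ(d₁)·√T = 41.473040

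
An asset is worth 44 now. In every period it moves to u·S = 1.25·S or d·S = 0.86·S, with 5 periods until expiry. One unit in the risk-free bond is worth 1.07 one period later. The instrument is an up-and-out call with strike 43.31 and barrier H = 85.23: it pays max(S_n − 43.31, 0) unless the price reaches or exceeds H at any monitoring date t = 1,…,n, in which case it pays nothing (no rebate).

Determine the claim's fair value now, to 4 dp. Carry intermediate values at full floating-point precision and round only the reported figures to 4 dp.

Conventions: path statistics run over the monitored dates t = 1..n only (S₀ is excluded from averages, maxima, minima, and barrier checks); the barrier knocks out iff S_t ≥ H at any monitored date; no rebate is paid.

No-arbitrage gives p* = (R−d)/(u−d) = 0.5385: enumerate every path, weight its payoff by its p*-probability, and discount by R^5.
Enumerate all 2^5 = 32 price paths (U = up ×1.25, D = down ×0.86); each path with k up-moves has probability p*^k·(1−p*)^(5−k).
DDDDD: M=37.8400, payoff=0.0000, prob=0.020943
UDDDD: M=55.0000, payoff=0.0000, prob=0.024434
DUDDD: M=47.3000, payoff=0.0000, prob=0.024434
UUDDD: M=68.7500, payoff=0.4189, prob=0.028506
DDUDD: M=40.6780, payoff=0.0000, prob=0.024434
UDUDD: M=59.1250, payoff=0.4189, prob=0.028506
DUUDD: M=59.1250, payoff=0.4189, prob=0.028506
UUUDD: M=85.9375, payoff=0.0000, prob=0.033257
DDDUD: M=37.8400, payoff=0.0000, prob=0.024434
UDDUD: M=55.0000, payoff=0.4189, prob=0.028506
DUDUD: M=50.8475, payoff=0.4189, prob=0.028506
UUDUD: M=73.9062, payoff=20.2494, prob=0.033257
DDUUD: M=50.8475, payoff=0.4189, prob=0.028506
UDUUD: M=73.9062, payoff=20.2494, prob=0.033257
DUUUD: M=73.9062, payoff=20.2494, prob=0.033257
UUUUD: M=107.4219, payoff=0.0000, prob=0.038800
DDDDU: M=37.8400, payoff=0.0000, prob=0.024434
UDDDU: M=55.0000, payoff=0.4189, prob=0.028506
DUDDU: M=47.3000, payoff=0.4189, prob=0.028506
UUDDU: M=68.7500, payoff=20.2494, prob=0.033257
DDUDU: M=43.7289, payoff=0.4189, prob=0.028506
UDUDU: M=63.5594, payoff=20.2494, prob=0.033257
DUUDU: M=63.5594, payoff=20.2494, prob=0.033257
UUUDU: M=92.3828, payoff=0.0000, prob=0.038800
DDDUU: M=43.7289, payoff=0.4189, prob=0.028506
UDDUU: M=63.5594, payoff=20.2494, prob=0.033257
DUDUU: M=63.5594, payoff=20.2494, prob=0.033257
UUDUU: M=92.3828, payoff=0.0000, prob=0.038800
DDUUU: M=63.5594, payoff=20.2494, prob=0.033257
UDUUU: M=92.3828, payoff=0.0000, prob=0.038800
DUUUU: M=92.3828, payoff=0.0000, prob=0.038800
UUUUU: M=134.2773, payoff=0.0000, prob=0.045266
Price = Σ prob·payoff / R^5 = 6.180253 / 1.402552 = 4.4064

price = 4.4064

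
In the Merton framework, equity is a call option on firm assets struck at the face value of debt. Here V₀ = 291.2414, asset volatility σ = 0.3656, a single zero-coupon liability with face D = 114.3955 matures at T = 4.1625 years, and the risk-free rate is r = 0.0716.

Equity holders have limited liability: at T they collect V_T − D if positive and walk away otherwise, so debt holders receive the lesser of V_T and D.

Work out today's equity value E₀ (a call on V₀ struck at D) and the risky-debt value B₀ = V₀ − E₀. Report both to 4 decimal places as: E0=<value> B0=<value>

Work the structural quantities from V₀ = 291.2414 against face 114.3955:
d₁ = [ln(V₀/D) + (r + σ²/2)T] / (σ√T)
   = [ln(291.2414/114.3955) + (0.0716 + 0.5·0.3656²)·4.1625] / (0.3656·√4.1625)
   = [0.934491 + 0.576222] / 0.745905 = 2.025343
d₂ = d₁ − σ√T = 2.025343 − 0.745905 = 1.279438
N(d₁) = 0.978584,  N(d₂) = 0.899629,  e^(−rT) = 0.742275
E₀ = V₀·N(d₁) − D·e^(−rT)·N(d₂)
   = 291.2414·0.978584 − 114.3955·0.742275·0.899629 = 208.614021
B₀ = V₀ − E₀ = 291.2414 − 208.614021 = 82.627379

E0=208.6140 B0=82.6274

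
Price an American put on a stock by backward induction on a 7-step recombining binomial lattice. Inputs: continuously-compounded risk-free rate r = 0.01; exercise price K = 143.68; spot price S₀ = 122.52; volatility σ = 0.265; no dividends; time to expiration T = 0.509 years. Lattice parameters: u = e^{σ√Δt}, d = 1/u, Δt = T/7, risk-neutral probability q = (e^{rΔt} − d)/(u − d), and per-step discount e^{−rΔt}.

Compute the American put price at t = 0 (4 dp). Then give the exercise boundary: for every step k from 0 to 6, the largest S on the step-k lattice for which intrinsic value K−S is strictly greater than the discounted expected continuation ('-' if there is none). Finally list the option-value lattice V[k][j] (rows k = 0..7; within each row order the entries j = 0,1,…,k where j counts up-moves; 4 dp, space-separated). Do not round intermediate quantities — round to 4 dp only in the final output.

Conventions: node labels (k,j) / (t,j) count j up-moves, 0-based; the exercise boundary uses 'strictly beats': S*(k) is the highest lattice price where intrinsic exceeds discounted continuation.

Δt=0.07271, u=1.07407, d=0.93103, q=0.48723, disc=e^(-rΔt)=0.99927
k=7 terminal: V=max(K-S,0) → 69.3836 57.9691 44.8009 29.6096 12.0845 0.0000 0.0000 0.0000
k=6: j=0 S=79.7998 intr=63.8802 cont=63.7757 V=63.8802[EX]; j=1 S=92.0599 intr=51.6201 cont=51.5157 V=51.6201[EX]; j=2 S=106.2035 intr=37.4765 cont=37.3721 V=37.4765[EX]; j=3 S=122.5200 intr=21.1600 cont=21.0556 V=21.1600[EX]; j=4 S=141.3433 intr=2.3367 cont=6.1921 V=6.1921[hold]; j=5 S=163.0586 intr=0.0000 cont=0.0000 V=0.0000[hold]; j=6 S=188.1100 intr=0.0000 cont=0.0000 V=0.0000[hold]  S*(6)=122.5200
k=5: j=0 S=85.7109 intr=57.9691 cont=57.8646 V=57.9691[EX]; j=1 S=98.8791 intr=44.8009 cont=44.6965 V=44.8009[EX]; j=2 S=114.0704 intr=29.6096 cont=29.5052 V=29.6096[EX]; j=3 S=131.5955 intr=12.0845 cont=13.8571 V=13.8571[hold]; j=4 S=151.8132 intr=0.0000 cont=3.1728 V=3.1728[hold]; j=5 S=175.1370 intr=0.0000 cont=0.0000 V=0.0000[hold]  S*(5)=114.0704
k=4: j=0 S=92.0599 intr=51.6201 cont=51.5157 V=51.6201[EX]; j=1 S=106.2035 intr=37.4765 cont=37.3721 V=37.4765[EX]; j=2 S=122.5200 intr=21.1600 cont=21.9186 V=21.9186[hold]; j=3 S=141.3433 intr=2.3367 cont=8.6451 V=8.6451[hold]; j=4 S=163.0586 intr=0.0000 cont=1.6257 V=1.6257[hold]  S*(4)=106.2035
k=3: j=0 S=98.8791 intr=44.8009 cont=44.6965 V=44.8009[EX]; j=1 S=114.0704 intr=29.6096 cont=29.8746 V=29.8746[hold]; j=2 S=131.5955 intr=12.0845 cont=15.4402 V=15.4402[hold]; j=3 S=151.8132 intr=0.0000 cont=5.2213 V=5.2213[hold]  S*(3)=98.8791
k=2: j=0 S=106.2035 intr=37.4765 cont=37.5011 V=37.5011[hold]; j=1 S=122.5200 intr=21.1600 cont=22.8251 V=22.8251[hold]; j=2 S=141.3433 intr=2.3367 cont=10.4536 V=10.4536[hold]  S*(2)=-
k=1: j=0 S=114.0704 intr=29.6096 cont=30.3285 V=30.3285[hold]; j=1 S=131.5955 intr=12.0845 cont=16.7852 V=16.7852[hold]  S*(1)=-
k=0: j=0 S=122.5200 intr=21.1600 cont=23.7125 V=23.7125[hold]  S*(0)=-

price = 23.7125
boundary = - - - 98.8791 106.2035 114.0704 122.5200
tree:
23.7125
30.3285 16.7852
37.5011 22.8251 10.4536
44.8009 29.8746 15.4402 5.2213
51.6201 37.4765 21.9186 8.6451 1.6257
57.9691 44.8009 29.6096 13.8571 3.1728 0.0000
63.8802 51.6201 37.4765 21.1600 6.1921 0.0000 0.0000
69.3836 57.9691 44.8009 29.6096 12.0845 0.0000 0.0000 0.0000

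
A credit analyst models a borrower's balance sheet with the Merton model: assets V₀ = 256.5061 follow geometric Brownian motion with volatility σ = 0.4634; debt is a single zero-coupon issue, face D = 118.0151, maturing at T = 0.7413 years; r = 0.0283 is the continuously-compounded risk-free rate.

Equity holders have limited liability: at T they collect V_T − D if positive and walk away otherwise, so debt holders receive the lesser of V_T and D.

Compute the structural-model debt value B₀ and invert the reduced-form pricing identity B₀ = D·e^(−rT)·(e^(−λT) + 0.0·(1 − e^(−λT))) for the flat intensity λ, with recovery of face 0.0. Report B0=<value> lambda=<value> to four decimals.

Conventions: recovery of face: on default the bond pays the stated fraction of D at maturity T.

Apply the equity-as-call identities (strike 118.0151, horizon 0.7413 years):
d₁ = [ln(V₀/D) + (r + σ²/2)T] / (σ√T)
   = [ln(256.5061/118.0151) + (0.0283 + 0.5·0.4634²)·0.7413] / (0.4634·√0.7413)
   = [0.776340 + 0.100572] / 0.398982 = 2.197875
d₂ = d₁ − σ√T = 2.197875 − 0.398982 = 1.798893
N(d₁) = 0.986021,  N(d₂) = 0.963982,  e^(−rT) = 0.979240
E₀ = V₀·N(d₁) − D·e^(−rT)·N(d₂)
   = 256.5061·0.986021 − 118.0151·0.979240·0.963982 = 141.517722
B₀ = V₀ − E₀ = 256.5061 − 141.517722 = 114.988378
e^(−λT) = (B₀·e^(rT)/D − 0)/(1 − 0) = (114.9884·1.021200/118.0151 − 0)/1 = 0.99500995
λ = −ln(0.99500995)/0.7413 = 0.006748

B0=114.9884 lambda=0.0067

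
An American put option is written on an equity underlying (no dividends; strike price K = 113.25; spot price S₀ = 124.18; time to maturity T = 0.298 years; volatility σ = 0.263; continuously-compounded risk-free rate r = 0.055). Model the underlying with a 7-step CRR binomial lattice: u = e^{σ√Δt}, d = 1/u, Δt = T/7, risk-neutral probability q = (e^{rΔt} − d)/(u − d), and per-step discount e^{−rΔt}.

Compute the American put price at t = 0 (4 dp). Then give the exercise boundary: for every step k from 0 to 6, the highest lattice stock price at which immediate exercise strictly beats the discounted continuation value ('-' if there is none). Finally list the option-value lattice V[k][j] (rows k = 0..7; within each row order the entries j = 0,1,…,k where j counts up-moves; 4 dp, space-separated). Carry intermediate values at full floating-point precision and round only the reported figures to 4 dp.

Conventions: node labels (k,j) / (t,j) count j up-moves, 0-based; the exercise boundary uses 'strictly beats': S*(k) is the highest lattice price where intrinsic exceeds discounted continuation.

price = 2.3373
boundary = - - - - - 94.6712 99.9505
tree:
2.3373
3.7949 0.9366
5.9960 1.6809 0.2201
9.1579 2.9616 0.4484 0.0000
13.4015 5.0907 0.9135 0.0000 0.0000
18.5788 8.4497 1.8612 0.0000 0.0000 0.0000
23.5791 13.2995 3.7921 0.0000 0.0000 0.0000 0.0000
28.3154 18.5788 7.7259 0.0000 0.0000 0.0000 0.0000 0.0000

Δt=0.04257  u=1.05576  d=0.94718  q=0.50803  discount=0.99766
step 7 (expiry): payoffs max(K−S,0) = 28.3154 18.5788 7.7259 0.0000 0.0000 0.0000 0.0000 0.0000
step 6: (k=6,j=0): S=89.6709, K−S=23.5791, hold=23.3143 ⇒ V=23.5791 exercise | (k=6,j=1): S=99.9505, K−S=13.2995, hold=13.0347 ⇒ V=13.2995 exercise | (k=6,j=2): S=111.4085, K−S=1.8415, hold=3.7921 ⇒ V=3.7921 continue | (k=6,j=3): S=124.1800, K−S=0.0000, hold=0.0000 ⇒ V=0.0000 continue | (k=6,j=4): S=138.4156, K−S=0.0000, hold=0.0000 ⇒ V=0.0000 continue | (k=6,j=5): S=154.2832, K−S=0.0000, hold=0.0000 ⇒ V=0.0000 continue | (k=6,j=6): S=171.9697, K−S=0.0000, hold=0.0000 ⇒ V=0.0000 continue  boundary S*=99.9505
step 5: (k=5,j=0): S=94.6712, K−S=18.5788, hold=18.3139 ⇒ V=18.5788 exercise | (k=5,j=1): S=105.5241, K−S=7.7259, hold=8.4497 ⇒ V=8.4497 continue | (k=5,j=2): S=117.6210, K−S=0.0000, hold=1.8612 ⇒ V=1.8612 continue | (k=5,j=3): S=131.1047, K−S=0.0000, hold=0.0000 ⇒ V=0.0000 continue | (k=5,j=4): S=146.1342, K−S=0.0000, hold=0.0000 ⇒ V=0.0000 continue | (k=5,j=5): S=162.8866, K−S=0.0000, hold=0.0000 ⇒ V=0.0000 continue  boundary S*=94.6712
step 4: (k=4,j=0): S=99.9505, K−S=13.2995, hold=13.4015 ⇒ V=13.4015 continue | (k=4,j=1): S=111.4085, K−S=1.8415, hold=5.0907 ⇒ V=5.0907 continue | (k=4,j=2): S=124.1800, K−S=0.0000, hold=0.9135 ⇒ V=0.9135 continue | (k=4,j=3): S=138.4156, K−S=0.0000, hold=0.0000 ⇒ V=0.0000 continue | (k=4,j=4): S=154.2832, K−S=0.0000, hold=0.0000 ⇒ V=0.0000 continue  boundary S*=-
step 3: (k=3,j=0): S=105.5241, K−S=7.7259, hold=9.1579 ⇒ V=9.1579 continue | (k=3,j=1): S=117.6210, K−S=0.0000, hold=2.9616 ⇒ V=2.9616 continue | (k=3,j=2): S=131.1047, K−S=0.0000, hold=0.4484 ⇒ V=0.4484 continue | (k=3,j=3): S=146.1342, K−S=0.0000, hold=0.0000 ⇒ V=0.0000 continue  boundary S*=-
step 2: (k=2,j=0): S=111.4085, K−S=1.8415, hold=5.9960 ⇒ V=5.9960 continue | (k=2,j=1): S=124.1800, K−S=0.0000, hold=1.6809 ⇒ V=1.6809 continue | (k=2,j=2): S=138.4156, K−S=0.0000, hold=0.2201 ⇒ V=0.2201 continue  boundary S*=-
step 1: (k=1,j=0): S=117.6210, K−S=0.0000, hold=3.7949 ⇒ V=3.7949 continue | (k=1,j=1): S=131.1047, K−S=0.0000, hold=0.9366 ⇒ V=0.9366 continue  boundary S*=-
step 0: (k=0,j=0): S=124.1800, K−S=0.0000, hold=2.3373 ⇒ V=2.3373 continue  boundary S*=-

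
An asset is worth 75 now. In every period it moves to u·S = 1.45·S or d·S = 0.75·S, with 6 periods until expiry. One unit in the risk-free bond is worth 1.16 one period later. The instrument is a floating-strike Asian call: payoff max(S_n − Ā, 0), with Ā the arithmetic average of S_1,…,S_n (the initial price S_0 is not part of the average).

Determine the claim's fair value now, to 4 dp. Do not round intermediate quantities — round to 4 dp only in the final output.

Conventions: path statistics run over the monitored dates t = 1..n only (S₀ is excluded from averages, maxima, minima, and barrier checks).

With p* = (R−d)/(u−d) = 0.5857, sum probability × payoff across the paths and divide by R^6.
Enumerate all 2^6 = 64 price paths (U = up ×1.45, D = down ×0.75); each path with k up-moves has probability p*^k·(1−p*)^(6−k).
DDDDDD: Ā=30.8258, payoff=0.0000, prob=0.005056
UDDDDD: Ā=59.5966, payoff=0.0000, prob=0.007148
DUDDDD: Ā=50.8466, payoff=0.0000, prob=0.007148
UUDDDD: Ā=98.3033, payoff=0.0000, prob=0.010106
DDUDDD: Ā=44.2841, payoff=0.0000, prob=0.007148
UDUDDD: Ā=85.6158, payoff=0.0000, prob=0.010106
DUUDDD: Ā=76.8658, payoff=0.0000, prob=0.010106
UUUDDD: Ā=148.6073, payoff=0.0000, prob=0.014288
DDDUDD: Ā=39.3622, payoff=0.0000, prob=0.007148
UDDUDD: Ā=76.1002, payoff=0.0000, prob=0.010106
DUDUDD: Ā=67.3502, payoff=0.0000, prob=0.010106
UUDUDD: Ā=130.2104, payoff=0.0000, prob=0.014288
DDUUDD: Ā=60.7877, payoff=0.0000, prob=0.010106
UDUUDD: Ā=117.5229, payoff=0.0000, prob=0.014288
DUUUDD: Ā=108.7729, payoff=0.0000, prob=0.014288
UUUUDD: Ā=210.2943, payoff=0.0000, prob=0.020200
DDDDUD: Ā=35.6708, payoff=0.0000, prob=0.007148
UDDDUD: Ā=68.9635, payoff=0.0000, prob=0.010106
DUDDUD: Ā=60.2135, payoff=0.0000, prob=0.010106
UUDDUD: Ā=116.4128, payoff=0.0000, prob=0.014288
DDUDUD: Ā=53.6510, payoff=0.0000, prob=0.010106
UDUDUD: Ā=103.7253, payoff=0.0000, prob=0.014288
DUUDUD: Ā=94.9753, payoff=1.4851, prob=0.014288
UUUDUD: Ā=183.6189, payoff=2.8713, prob=0.020200
DDDUUD: Ā=48.7291, payoff=1.1642, prob=0.010106
UDDUUD: Ā=94.2096, payoff=2.2508, prob=0.014288
DUDUUD: Ā=85.4596, payoff=11.0008, prob=0.014288
UUDUUD: Ā=165.2220, payoff=21.2681, prob=0.020200
DDUUUD: Ā=78.8971, payoff=17.5633, prob=0.014288
UDUUUD: Ā=152.5345, payoff=33.9556, prob=0.020200
DUUUUD: Ā=143.7845, payoff=42.7056, prob=0.020200
UUUUUD: Ā=277.9833, payoff=82.5642, prob=0.028558
DDDDDU: Ā=32.9022, payoff=0.0000, prob=0.007148
UDDDDU: Ā=63.6110, payoff=0.0000, prob=0.010106
DUDDDU: Ā=54.8610, payoff=0.0000, prob=0.010106
UUDDDU: Ā=106.0645, payoff=0.0000, prob=0.014288
DDUDDU: Ā=48.2985, payoff=1.5948, prob=0.010106
UDUDDU: Ā=93.3770, payoff=3.0834, prob=0.014288
DUUDDU: Ā=84.6270, payoff=11.8334, prob=0.014288
UUUDDU: Ā=163.6123, payoff=22.8779, prob=0.020200
DDDUDU: Ā=43.3766, payoff=6.5167, prob=0.010106
UDDUDU: Ā=83.8614, payoff=12.5990, prob=0.014288
DUDUDU: Ā=75.1114, payoff=21.3490, prob=0.014288
UUDUDU: Ā=145.2154, payoff=41.2747, prob=0.020200
DDUUDU: Ā=68.5489, payoff=27.9115, prob=0.014288
UDUUDU: Ā=132.5279, payoff=53.9622, prob=0.020200
DUUUDU: Ā=123.7779, payoff=62.7122, prob=0.020200
UUUUDU: Ā=239.3039, payoff=121.2436, prob=0.028558
DDDDUU: Ā=39.6852, payoff=10.2081, prob=0.010106
UDDDUU: Ā=76.7247, payoff=19.7357, prob=0.014288
DUDDUU: Ā=67.9747, payoff=28.4857, prob=0.014288
UUDDUU: Ā=131.4177, payoff=55.0724, prob=0.020200
DDUDUU: Ā=61.4122, payoff=35.0482, prob=0.014288
UDUDUU: Ā=118.7302, payoff=67.7599, prob=0.020200
DUUDUU: Ā=109.9802, payoff=76.5099, prob=0.020200
UUUDUU: Ā=212.6284, payoff=147.9191, prob=0.028558
DDDUUU: Ā=56.4903, payoff=39.9701, prob=0.014288
UDDUUU: Ā=109.2146, payoff=77.2755, prob=0.020200
DUDUUU: Ā=100.4646, payoff=86.0255, prob=0.020200
UUDUUU: Ā=194.2315, payoff=166.3160, prob=0.028558
DDUUUU: Ā=93.9021, payoff=92.5880, prob=0.020200
UDUUUU: Ā=181.5440, payoff=179.0035, prob=0.028558
DUUUUU: Ā=172.7940, payoff=187.7535, prob=0.028558
UUUUUU: Ā=334.0685, payoff=362.9901, prob=0.040375
Price = Σ prob·payoff / R^6 = 58.324386 / 2.436396 = 23.9388

price = 23.9388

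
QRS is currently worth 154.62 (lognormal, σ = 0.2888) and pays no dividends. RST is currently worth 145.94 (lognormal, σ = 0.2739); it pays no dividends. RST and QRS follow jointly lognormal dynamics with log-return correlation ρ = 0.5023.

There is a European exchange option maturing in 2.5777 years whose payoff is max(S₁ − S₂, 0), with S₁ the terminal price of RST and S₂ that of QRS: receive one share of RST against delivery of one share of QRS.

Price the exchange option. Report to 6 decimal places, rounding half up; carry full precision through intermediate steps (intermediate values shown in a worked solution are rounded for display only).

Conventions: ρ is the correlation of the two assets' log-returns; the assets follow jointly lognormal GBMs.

σ_eff = √(σ₁² + σ₂² − 2ρσ₁σ₂) = √(0.2739² + 0.2888² − 2·0.5023·0.2739·0.2888) = 0.280999
d₁ = (ln(S₁/S₂) + (q₂ − q₁ + σ_eff²/2)T) / (σ_eff√T) = (ln(145.94/154.62) + (0.0 − 0.0 + 0.039480)·2.5777) / 0.451150 = 0.097514
d₂ = d₁ − σ_eff√T = 0.097514 − 0.451150 = -0.353636
N(d₁) = 0.538841,  N(d₂) = 0.361806
V = S₁·e^{−q₁T}·N(d₁) − S₂·e^{−q₂T}·N(d₂) = 78.638417 − 55.942394 = 22.696023
Key observation: r never enters — measured in units of QRS, the claim is a call on S₁/S₂ struck at 1, so only the dividend yields and σ_eff matter.

exchange price = 22.696023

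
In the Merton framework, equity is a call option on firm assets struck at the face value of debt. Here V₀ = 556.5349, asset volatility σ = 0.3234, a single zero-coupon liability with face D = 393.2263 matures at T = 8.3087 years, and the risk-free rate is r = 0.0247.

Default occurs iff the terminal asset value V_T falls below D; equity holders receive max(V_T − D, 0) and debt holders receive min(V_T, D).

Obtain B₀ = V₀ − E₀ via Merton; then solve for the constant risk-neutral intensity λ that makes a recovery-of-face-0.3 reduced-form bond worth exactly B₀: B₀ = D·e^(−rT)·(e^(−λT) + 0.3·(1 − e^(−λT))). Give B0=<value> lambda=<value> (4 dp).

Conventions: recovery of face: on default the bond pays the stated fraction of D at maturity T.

B0=256.8790 lambda=0.0400

With assets at 556.5349 and a single debt payment of 393.2263 at 8.3087 years:
d₁ = [ln(V₀/D) + (r + σ²/2)T] / (σ√T)
   = [ln(556.5349/393.2263) + (0.0247 + 0.5·0.3234²)·8.3087] / (0.3234·√8.3087)
   = [0.347345 + 0.639718] / 0.932195 = 1.058859
d₂ = d₁ − σ√T = 1.058859 − 0.932195 = 0.126665
N(d₁) = 0.855168,  N(d₂) = 0.550397,  e^(−rT) = 0.814464
E₀ = V₀·N(d₁) − D·e^(−rT)·N(d₂)
   = 556.5349·0.855168 − 393.2263·0.814464·0.550397 = 299.655893
B₀ = V₀ − E₀ = 556.5349 − 299.655893 = 256.879007
e^(−λT) = (B₀·e^(rT)/D − 0.3)/(1 − 0.3) = (256.8790·1.227801/393.2263 − 0.3)/0.7 = 0.71724763
λ = −ln(0.71724763)/8.3087 = 0.039998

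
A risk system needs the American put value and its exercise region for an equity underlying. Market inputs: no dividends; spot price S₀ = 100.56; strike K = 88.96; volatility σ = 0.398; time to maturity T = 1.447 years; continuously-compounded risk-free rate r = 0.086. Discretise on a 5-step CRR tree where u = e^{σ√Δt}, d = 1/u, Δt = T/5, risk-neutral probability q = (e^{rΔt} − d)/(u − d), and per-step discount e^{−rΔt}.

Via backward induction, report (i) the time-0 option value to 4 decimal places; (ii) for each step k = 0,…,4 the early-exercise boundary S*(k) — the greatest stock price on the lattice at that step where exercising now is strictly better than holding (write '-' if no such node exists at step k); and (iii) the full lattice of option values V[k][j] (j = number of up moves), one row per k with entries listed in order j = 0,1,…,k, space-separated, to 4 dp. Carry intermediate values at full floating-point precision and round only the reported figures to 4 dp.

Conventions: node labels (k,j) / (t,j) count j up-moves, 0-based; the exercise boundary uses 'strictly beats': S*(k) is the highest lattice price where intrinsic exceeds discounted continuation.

params: Δt=0.28940 u=1.23876 d=0.80726 q=0.50508 e^(-rΔt)=0.97542
t_5 payoffs: 54.4856 36.0585 7.7818 0.0000 0.0000 0.0000
t_4: node(4,0) S=42.7053 payoff=46.2547 vs cont=44.0679 → 46.2547 [stop]  node(4,1) S=65.5320 payoff=23.4280 vs cont=21.2412 → 23.4280 [stop]  node(4,2) S=100.5600 payoff=0.0000 vs cont=3.7567 → 3.7567 [wait]  node(4,3) S=154.3110 payoff=0.0000 vs cont=0.0000 → 0.0000 [wait]  node(4,4) S=236.7928 payoff=0.0000 vs cont=0.0000 → 0.0000 [wait]  ⇒ S*(4)=65.5320
t_3: node(3,0) S=52.9015 payoff=36.0585 vs cont=33.8718 → 36.0585 [stop]  node(3,1) S=81.1782 payoff=7.7818 vs cont=13.1607 → 13.1607 [wait]  node(3,2) S=124.5693 payoff=0.0000 vs cont=1.8136 → 1.8136 [wait]  node(3,3) S=191.1537 payoff=0.0000 vs cont=0.0000 → 0.0000 [wait]  ⇒ S*(3)=52.9015
t_2: node(2,0) S=65.5320 payoff=23.4280 vs cont=23.8912 → 23.8912 [wait]  node(2,1) S=100.5600 payoff=0.0000 vs cont=7.2469 → 7.2469 [wait]  node(2,2) S=154.3110 payoff=0.0000 vs cont=0.8755 → 0.8755 [wait]  ⇒ S*(2)=-
t_1: node(1,0) S=81.1782 payoff=7.7818 vs cont=15.1039 → 15.1039 [wait]  node(1,1) S=124.5693 payoff=0.0000 vs cont=3.9298 → 3.9298 [wait]  ⇒ S*(1)=-
t_0: node(0,0) S=100.5600 payoff=0.0000 vs cont=9.2275 → 9.2275 [wait]  ⇒ S*(0)=-

price = 9.2275
boundary = - - - 52.9015 65.5320
tree:
9.2275
15.1039 3.9298
23.8912 7.2469 0.8755
36.0585 13.1607 1.8136 0.0000
46.2547 23.4280 3.7567 0.0000 0.0000
54.4856 36.0585 7.7818 0.0000 0.0000 0.0000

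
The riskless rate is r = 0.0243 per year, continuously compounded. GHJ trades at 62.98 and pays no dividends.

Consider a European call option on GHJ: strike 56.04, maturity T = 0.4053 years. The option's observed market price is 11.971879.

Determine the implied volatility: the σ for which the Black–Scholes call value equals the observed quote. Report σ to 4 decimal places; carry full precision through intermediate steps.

At σ = 0.5115 the Black–Scholes value reproduces the quote:
σ√T = 0.5115·√0.4053 = 0.325637
d₁ = (ln(S/K) + (r+σ²/2)T) / (σ√T) = (ln(62.98/56.04) + (0.0243+0.5115²/2)·0.4053) / 0.325637 = (0.116751 + 0.062869) / 0.325637 = 0.551596
d₂ = d₁ − σ√T = 0.551596 − 0.325637 = 0.225959
e^{−rT} = 0.990200
N(d₁) = 0.709387,  N(d₂) = 0.589383
V = S·N(d₁) − K·e^{−rT}·N(d₂) = 44.677213 − 32.705334 = 11.971879 (matching the quote); vega is positive throughout, so no other σ reproduces this price

sigma = 0.5115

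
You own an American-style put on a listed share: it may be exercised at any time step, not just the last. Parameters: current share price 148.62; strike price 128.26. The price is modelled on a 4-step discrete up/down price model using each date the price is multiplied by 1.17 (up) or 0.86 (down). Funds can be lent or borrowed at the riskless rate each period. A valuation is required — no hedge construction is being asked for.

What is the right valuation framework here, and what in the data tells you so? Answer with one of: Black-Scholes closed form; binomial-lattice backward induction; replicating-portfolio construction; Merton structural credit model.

Key observation: the put (strike 128.26 on spot 148.62) is American-style on a 4-step discrete price model, so the early-exercise decision at every node requires stepwise backward valuation — a closed form cannot price the exercise right.

framework: binomial-lattice backward induction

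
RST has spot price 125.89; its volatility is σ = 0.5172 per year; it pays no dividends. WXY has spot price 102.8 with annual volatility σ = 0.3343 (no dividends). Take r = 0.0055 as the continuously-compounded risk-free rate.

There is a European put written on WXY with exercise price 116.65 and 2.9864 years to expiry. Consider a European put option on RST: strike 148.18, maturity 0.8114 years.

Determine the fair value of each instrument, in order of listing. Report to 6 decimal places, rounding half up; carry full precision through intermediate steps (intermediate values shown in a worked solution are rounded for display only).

price(WXY put K=116.65) = 31.133966
price(RST put K=148.18) = 37.409929

[WXY put K=116.65]
σ√T = 0.3343·√2.9864 = 0.577711
d₁ = (ln(S/K) + (r+σ²/2)T) / (σ√T) = (ln(102.8/116.65) + (0.0055+0.3343²/2)·2.9864) / 0.577711 = (-0.126393 + 0.183300) / 0.577711 = 0.098505
d₂ = d₁ − σ√T = 0.098505 − 0.577711 = -0.479206
e^{−rT} = 0.983709
N(−d₁) = 0.460766,  N(−d₂) = 0.684104
price = K·e^{−rT}·N(−d₂) − S·N(−d₁) = 78.500678 − 47.366712 = 31.133966
[RST put K=148.18]
σ√T = 0.5172·√0.8114 = 0.465882
d₁ = (ln(S/K) + (r+σ²/2)T) / (σ√T) = (ln(125.89/148.18) + (0.0055+0.5172²/2)·0.8114) / 0.465882 = (-0.163019 + 0.112986) / 0.465882 = -0.107395
d₂ = d₁ − σ√T = -0.107395 − 0.465882 = -0.573277
e^{−rT} = 0.995547
N(−d₁) = 0.542762,  N(−d₂) = 0.716772
price = K·e^{−rT}·N(−d₂) − S·N(−d₁) = 105.738269 − 68.328340 = 37.409929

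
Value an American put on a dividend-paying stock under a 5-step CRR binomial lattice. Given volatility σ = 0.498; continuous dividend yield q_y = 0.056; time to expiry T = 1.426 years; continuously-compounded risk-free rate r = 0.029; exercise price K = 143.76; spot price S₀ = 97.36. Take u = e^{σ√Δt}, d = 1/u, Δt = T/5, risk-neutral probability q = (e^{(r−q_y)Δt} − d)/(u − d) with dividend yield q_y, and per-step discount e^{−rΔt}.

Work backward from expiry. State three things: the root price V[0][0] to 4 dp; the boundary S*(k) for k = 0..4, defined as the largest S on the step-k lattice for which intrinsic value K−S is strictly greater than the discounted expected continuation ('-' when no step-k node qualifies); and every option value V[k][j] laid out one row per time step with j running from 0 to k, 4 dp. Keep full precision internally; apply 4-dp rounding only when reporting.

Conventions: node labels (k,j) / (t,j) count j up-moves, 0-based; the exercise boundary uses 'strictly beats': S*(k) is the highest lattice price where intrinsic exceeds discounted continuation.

price = 57.4302
boundary = - - 57.1975 43.8405 57.1975
tree:
57.4302
71.7758 38.7275
86.5625 52.7471 20.1056
99.9195 69.2834 30.9222 5.5447
110.1573 86.5625 46.7585 9.6334 0.0000
118.0044 99.9195 69.1359 16.7370 0.0000 0.0000

params: Δt=0.28520 u=1.30467 d=0.76648 q=0.41965 e^(-rΔt)=0.99176
t_5 payoffs: 118.0044 99.9195 69.1359 16.7370 0.0000 0.0000
t_4: node(4,0) S=33.6027 payoff=110.1573 vs cont=109.5056 → 110.1573 [stop]  node(4,1) S=57.1975 payoff=86.5625 vs cont=86.2846 → 86.5625 [stop]  node(4,2) S=97.3600 payoff=46.4000 vs cont=46.7585 → 46.7585 [wait]  node(4,3) S=165.7235 payoff=0.0000 vs cont=9.6334 → 9.6334 [wait]  node(4,4) S=282.0898 payoff=0.0000 vs cont=0.0000 → 0.0000 [wait]  ⇒ S*(4)=57.1975
t_3: node(3,0) S=43.8405 payoff=99.9195 vs cont=99.4300 → 99.9195 [stop]  node(3,1) S=74.6241 payoff=69.1359 vs cont=69.2834 → 69.2834 [wait]  node(3,2) S=127.0230 payoff=16.7370 vs cont=30.9222 → 30.9222 [wait]  node(3,3) S=216.2149 payoff=0.0000 vs cont=5.5447 → 5.5447 [wait]  ⇒ S*(3)=43.8405
t_2: node(2,0) S=57.1975 payoff=86.5625 vs cont=86.3460 → 86.5625 [stop]  node(2,1) S=97.3600 payoff=46.4000 vs cont=52.7471 → 52.7471 [wait]  node(2,2) S=165.7235 payoff=0.0000 vs cont=20.1056 → 20.1056 [wait]  ⇒ S*(2)=57.1975
t_1: node(1,0) S=74.6241 payoff=69.1359 vs cont=71.7758 → 71.7758 [wait]  node(1,1) S=127.0230 payoff=16.7370 vs cont=38.7275 → 38.7275 [wait]  ⇒ S*(1)=-
t_0: node(0,0) S=97.3600 payoff=46.4000 vs cont=57.4302 → 57.4302 [wait]  ⇒ S*(0)=-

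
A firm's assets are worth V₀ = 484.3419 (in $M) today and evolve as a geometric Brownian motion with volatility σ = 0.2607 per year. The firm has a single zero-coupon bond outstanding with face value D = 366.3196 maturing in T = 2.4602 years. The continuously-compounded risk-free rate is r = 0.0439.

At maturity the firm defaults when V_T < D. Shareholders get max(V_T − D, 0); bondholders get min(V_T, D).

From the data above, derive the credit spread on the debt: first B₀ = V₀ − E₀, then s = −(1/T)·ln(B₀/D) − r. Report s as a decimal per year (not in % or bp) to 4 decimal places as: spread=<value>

Work the structural quantities from V₀ = 484.3419 against face 366.3196:
d₁ = [ln(V₀/D) + (r + σ²/2)T] / (σ√T)
   = [ln(484.3419/366.3196) + (0.0439 + 0.5·0.2607²)·2.4602] / (0.2607·√2.4602)
   = [0.279285 + 0.191606] / 0.408909 = 1.151580
d₂ = d₁ − σ√T = 1.151580 − 0.408909 = 0.742671
N(d₁) = 0.875253,  N(d₂) = 0.771160,  e^(−rT) = 0.897625
E₀ = V₀·N(d₁) − D·e^(−rT)·N(d₂)
   = 484.3419·0.875253 − 366.3196·0.897625·0.771160 = 170.350846
B₀ = V₀ − E₀ = 484.3419 − 170.350846 = 313.991054
spread = −(1/T)·ln(B₀/D) − r = −(1/2.4602)·ln(313.991054/366.3196) − 0.0439 = 0.01875413

spread=0.0188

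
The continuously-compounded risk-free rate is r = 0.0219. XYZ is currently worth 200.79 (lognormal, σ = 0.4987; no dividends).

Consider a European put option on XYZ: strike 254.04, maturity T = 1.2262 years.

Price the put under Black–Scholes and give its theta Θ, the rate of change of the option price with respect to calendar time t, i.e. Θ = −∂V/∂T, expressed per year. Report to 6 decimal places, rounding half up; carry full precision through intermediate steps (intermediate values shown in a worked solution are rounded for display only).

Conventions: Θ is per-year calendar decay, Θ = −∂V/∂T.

σ√T = 0.4987·√1.2262 = 0.552230
d₁ = (ln(S/K) + (r+σ²/2)T) / (σ√T) = (ln(200.79/254.04) + (0.0219+0.4987²/2)·1.2262) / 0.552230 = (-0.235232 + 0.179333) / 0.552230 = -0.101225
d₂ = d₁ − σ√T = -0.101225 − 0.552230 = -0.653455
e^{−rT} = 0.973504
N(−d₁) = 0.540314,  N(−d₂) = 0.743268
Put price V = K·e^{−rT}·N(−d₂) − S·N(−d₁) = 183.816863 − 108.489645 = 75.327218
φ(d₁) = (1/√(2π))·e^{−d₁²/2} = 0.396904
Θ = −S·φ(d₁)·σ/(2√T) + r·K·e^{−rT}·N(−d₂) = −17.945513 + 4.025589 = -13.919923

price = 75.327218
Θ = -13.919923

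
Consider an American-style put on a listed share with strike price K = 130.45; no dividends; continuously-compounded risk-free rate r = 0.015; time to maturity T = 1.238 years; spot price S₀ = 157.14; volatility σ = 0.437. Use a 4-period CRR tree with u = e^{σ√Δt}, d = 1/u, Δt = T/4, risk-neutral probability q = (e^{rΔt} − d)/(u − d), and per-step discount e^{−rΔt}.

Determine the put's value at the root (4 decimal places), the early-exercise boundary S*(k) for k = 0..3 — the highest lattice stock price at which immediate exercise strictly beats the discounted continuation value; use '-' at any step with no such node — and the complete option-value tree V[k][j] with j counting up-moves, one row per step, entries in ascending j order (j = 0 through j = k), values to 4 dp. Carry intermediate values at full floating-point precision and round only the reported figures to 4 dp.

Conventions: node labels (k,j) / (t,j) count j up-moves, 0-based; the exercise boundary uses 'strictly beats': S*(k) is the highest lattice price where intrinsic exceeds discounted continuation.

params: Δt=0.30950 u=1.27522 d=0.78418 q=0.44900 e^(-rΔt)=0.99537
t_4 payoffs: 71.0273 33.8183 0.0000 0.0000 0.0000
t_3: node(3,0) S=75.7768 payoff=54.6732 vs cont=54.0690 → 54.6732 [stop]  node(3,1) S=123.2263 payoff=7.2237 vs cont=18.5477 → 18.5477 [wait]  node(3,2) S=200.3873 payoff=0.0000 vs cont=0.0000 → 0.0000 [wait]  node(3,3) S=325.8647 payoff=0.0000 vs cont=0.0000 → 0.0000 [wait]  ⇒ S*(3)=75.7768
t_2: node(2,0) S=96.6317 payoff=33.8183 vs cont=38.2749 → 38.2749 [wait]  node(2,1) S=157.1400 payoff=0.0000 vs cont=10.1725 → 10.1725 [wait]  node(2,2) S=255.5370 payoff=0.0000 vs cont=0.0000 → 0.0000 [wait]  ⇒ S*(2)=-
t_1: node(1,0) S=123.2263 payoff=7.2237 vs cont=25.5382 → 25.5382 [wait]  node(1,1) S=200.3873 payoff=0.0000 vs cont=5.5792 → 5.5792 [wait]  ⇒ S*(1)=-
t_0: node(0,0) S=157.1400 payoff=0.0000 vs cont=16.4999 → 16.4999 [wait]  ⇒ S*(0)=-

price = 16.4999
boundary = - - - 75.7768
tree:
16.4999
25.5382 5.5792
38.2749 10.1725 0.0000
54.6732 18.5477 0.0000 0.0000
71.0273 33.8183 0.0000 0.0000 0.0000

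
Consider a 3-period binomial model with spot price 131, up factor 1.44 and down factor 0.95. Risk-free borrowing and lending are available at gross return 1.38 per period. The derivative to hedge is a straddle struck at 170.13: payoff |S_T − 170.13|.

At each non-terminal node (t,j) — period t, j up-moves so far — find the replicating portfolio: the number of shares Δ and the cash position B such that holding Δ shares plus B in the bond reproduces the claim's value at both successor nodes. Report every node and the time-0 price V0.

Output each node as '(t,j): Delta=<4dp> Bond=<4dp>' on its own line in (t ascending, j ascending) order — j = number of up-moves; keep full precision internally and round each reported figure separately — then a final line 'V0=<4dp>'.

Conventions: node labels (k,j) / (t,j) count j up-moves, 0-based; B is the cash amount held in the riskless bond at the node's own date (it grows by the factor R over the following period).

The replicating-portfolio and risk-neutral prices coincide; use p* = (1.38−0.95)/(1.44−0.95) = 0.8776 for the latter.
At maturity the claim pays: V(3,0)=57.8139, V(3,1)=0.1176, V(3,2)=87.9295, V(3,3)=221.0339
Node (2,0) S=118.2275: V=(p*·0.1176+(1−p*)·57.8139)/1.38=5.2047; Δ=(0.1176−57.8139)/(170.2476−112.3161)=-0.9959; B=V−Δ·S=122.9522
Node (2,1) S=179.2080: V=(p*·87.9295+(1−p*)·0.1176)/1.38=55.9254; Δ=(87.9295−0.1176)/(258.0595−170.2476)=1.0000; B=V−Δ·S=-123.2826
Node (2,2) S=271.6416: V=(p*·221.0339+(1−p*)·87.9295)/1.38=148.3590; Δ=(221.0339−87.9295)/(391.1639−258.0595)=1.0000; B=V−Δ·S=-123.2826
Node (1,0) S=124.4500: V=(p*·55.9254+(1−p*)·5.2047)/1.38=36.0251; Δ=(55.9254−5.2047)/(179.2080−118.2275)=0.8318; B=V−Δ·S=-67.4865
Node (1,1) S=188.6400: V=(p*·148.3590+(1−p*)·55.9254)/1.38=99.3048; Δ=(148.3590−55.9254)/(271.6416−179.2080)=1.0000; B=V−Δ·S=-89.3352
Node (0,0) S=131.0000: V=(p*·99.3048+(1−p*)·36.0251)/1.38=66.3451; Δ=(99.3048−36.0251)/(188.6400−124.4500)=0.9858; B=V−Δ·S=-62.7970
Verification: the root portfolio costs Δ(0,0)·S0 + B(0,0) = 66.3451, matching V0.

(0,0): Delta=0.9858 Bond=-62.7970
(1,0): Delta=0.8318 Bond=-67.4865
(1,1): Delta=1.0000 Bond=-89.3352
(2,0): Delta=-0.9959 Bond=122.9522
(2,1): Delta=1.0000 Bond=-123.2826
(2,2): Delta=1.0000 Bond=-123.2826
V0=66.3451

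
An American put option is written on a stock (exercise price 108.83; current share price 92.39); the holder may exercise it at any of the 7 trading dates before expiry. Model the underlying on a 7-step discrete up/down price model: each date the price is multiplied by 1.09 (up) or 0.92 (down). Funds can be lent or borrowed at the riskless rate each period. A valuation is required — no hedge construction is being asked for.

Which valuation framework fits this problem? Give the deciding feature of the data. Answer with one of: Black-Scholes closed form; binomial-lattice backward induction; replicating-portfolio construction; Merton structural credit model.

framework: binomial-lattice backward induction

Key observation: early exercise of the strike-108.83 put must be checked at each of the 7 dates (spot 92.39), which forces a node-by-node comparison of intrinsic and continuation value backward from expiry.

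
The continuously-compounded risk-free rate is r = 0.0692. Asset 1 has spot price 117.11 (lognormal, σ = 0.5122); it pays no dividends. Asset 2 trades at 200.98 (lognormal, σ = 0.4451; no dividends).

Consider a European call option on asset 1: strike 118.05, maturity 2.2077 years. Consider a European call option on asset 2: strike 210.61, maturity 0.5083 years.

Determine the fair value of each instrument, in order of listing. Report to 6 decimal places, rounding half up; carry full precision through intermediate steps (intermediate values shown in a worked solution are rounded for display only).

[asset 1 call K=118.05]
σ√T = 0.5122·√2.2077 = 0.761044
d₁ = (ln(S/K) + (r+σ²/2)T) / (σ√T) = (ln(117.11/118.05) + (0.0692+0.5122²/2)·2.2077) / 0.761044 = (-0.007995 + 0.442367) / 0.761044 = 0.570758
d₂ = d₁ − σ√T = 0.570758 − 0.761044 = -0.190285
e^{−rT} = 0.858325
N(d₁) = 0.715918,  N(d₂) = 0.424543
price = S·N(d₁) − K·e^{−rT}·N(d₂) = 83.841186 − 43.016890 = 40.824297
[asset 2 call K=210.61]
σ√T = 0.4451·√0.5083 = 0.317335
d₁ = (ln(S/K) + (r+σ²/2)T) / (σ√T) = (ln(200.98/210.61) + (0.0692+0.4451²/2)·0.5083) / 0.317335 = (-0.046803 + 0.085525) / 0.317335 = 0.122024
d₂ = d₁ − σ√T = 0.122024 − 0.317335 = -0.195311
e^{−rT} = 0.965437
N(d₁) = 0.548560,  N(d₂) = 0.422575
price = S·N(d₁) − K·e^{−rT}·N(d₂) = 110.249562 − 85.922412 = 24.327150

price(asset 1 call K=118.05) = 40.824297
price(asset 2 call K=210.61) = 24.327150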